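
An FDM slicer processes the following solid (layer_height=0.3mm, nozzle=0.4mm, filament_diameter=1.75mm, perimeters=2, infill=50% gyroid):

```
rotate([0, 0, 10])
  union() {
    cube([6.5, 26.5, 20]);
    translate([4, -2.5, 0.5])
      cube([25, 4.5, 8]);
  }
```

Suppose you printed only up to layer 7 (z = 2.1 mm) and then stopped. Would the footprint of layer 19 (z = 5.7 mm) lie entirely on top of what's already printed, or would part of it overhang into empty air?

Compare the two slices. At z = 2.1: the cube (footprint 6.5×26.5) is included at this height (area 172.25 mm²); the cube at (4, -2.5) (footprint 25×4.5) is included at this height (area 112.50 mm²); Merging all regions: the regions partially overlap — summed areas 284.75 mm² minus the doubly-counted overlap 5.00 mm² gives 279.75 mm² — area = 279.75 mm²; (rotated 10° about Z; rotation is an isometry so areas/perimeters/island counts are preserved). At z = 5.7: the cube (footprint 6.5×26.5) is included at this height (area 172.25 mm²); the cube at (4, -2.5) (footprint 25×4.5) is included at this height (area 112.50 mm²); Merging all regions: the regions partially overlap — summed areas 284.75 mm² minus the doubly-counted overlap 5.00 mm² gives 279.75 mm² — area = 279.75 mm²; (rotated 10° about Z; rotation is an isometry so areas/perimeters/island counts are preserved). Checking containment: the cross-section at z = 5.7 is a subset of the cross-section at z = 2.1.

entirely on top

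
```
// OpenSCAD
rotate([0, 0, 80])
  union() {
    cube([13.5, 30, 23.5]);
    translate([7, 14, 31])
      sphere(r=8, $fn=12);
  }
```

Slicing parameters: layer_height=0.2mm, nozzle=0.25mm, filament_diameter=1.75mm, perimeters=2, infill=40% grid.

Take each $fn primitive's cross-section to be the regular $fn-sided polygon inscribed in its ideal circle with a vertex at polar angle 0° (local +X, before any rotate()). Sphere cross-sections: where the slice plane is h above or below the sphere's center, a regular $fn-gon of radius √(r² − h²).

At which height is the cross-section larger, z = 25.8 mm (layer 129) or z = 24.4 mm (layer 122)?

layer 129 (z = 25.8 mm)

Layer 129 (z = 25.8): the cube does not reach this height (z outside [0, 23.5]); the sphere at (7, 14): section is a regular 12-gon, circumradius = √(r²−h²) = √(8²−5.2²) = 6.079 (area = (12/2)·6.079²·sin(360°/12) = 110.88 mm²); Merging all regions: only the r=8 sphere at (7, 14) is present, so the union is just that shape — area = 110.88 mm²; (whole slice rotated 80° about Z — lengths, areas and connectivity unchanged). So its area = 110.88 mm². Layer 122 (z = 24.4): the cube is not intersected at this z (z outside [0, 23.5]); the sphere at (7, 14): section is a regular 12-gon, circumradius = √(r²−h²) = √(8²−6.6²) = 4.521 (area = (12/2)·4.521²·sin(360°/12) = 61.32 mm²); Merging all regions: only the r=8 sphere at (7, 14) is present, so the union is just that shape — area = 61.32 mm²; (rotated 80° about Z; rotation is an isometry so areas/perimeters/island counts are preserved). So its area = 61.32 mm². Layer 129 is larger (110.88 vs 61.32 mm²).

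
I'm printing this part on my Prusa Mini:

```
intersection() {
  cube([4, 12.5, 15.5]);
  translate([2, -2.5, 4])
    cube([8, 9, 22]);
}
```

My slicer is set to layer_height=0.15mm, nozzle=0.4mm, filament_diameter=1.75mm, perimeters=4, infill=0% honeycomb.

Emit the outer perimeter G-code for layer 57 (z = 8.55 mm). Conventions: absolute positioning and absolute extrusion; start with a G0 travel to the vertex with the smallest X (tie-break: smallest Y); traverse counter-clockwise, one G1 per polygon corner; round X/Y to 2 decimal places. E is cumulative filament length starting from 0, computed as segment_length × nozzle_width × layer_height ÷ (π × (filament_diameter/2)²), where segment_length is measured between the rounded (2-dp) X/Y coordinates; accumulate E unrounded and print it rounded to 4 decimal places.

At z = 8.55 mm: the 4×12.5 cube contributes its full rectangle; the cube at (2, -2.5) (footprint 8×9) is included at this height; After intersecting: the 8×9 cube at (2, -2.5) partially overlaps the 4×12.5 cube; clipping to the common part keeps 13.00 mm² — 1 connected region. The outline is a single polygon with 4 vertices. Extrusion per mm of travel: 0.4 × 0.15 / (π × 0.875²) = 0.024945. Accumulating E over each segment gives final E = 0.4241.

G0 X2.00 Y0.00 Z8.55
G1 X4.00 Y0.00 E0.0499
G1 X4.00 Y6.50 E0.2120
G1 X2.00 Y6.50 E0.2619
G1 X2.00 Y0.00 E0.4241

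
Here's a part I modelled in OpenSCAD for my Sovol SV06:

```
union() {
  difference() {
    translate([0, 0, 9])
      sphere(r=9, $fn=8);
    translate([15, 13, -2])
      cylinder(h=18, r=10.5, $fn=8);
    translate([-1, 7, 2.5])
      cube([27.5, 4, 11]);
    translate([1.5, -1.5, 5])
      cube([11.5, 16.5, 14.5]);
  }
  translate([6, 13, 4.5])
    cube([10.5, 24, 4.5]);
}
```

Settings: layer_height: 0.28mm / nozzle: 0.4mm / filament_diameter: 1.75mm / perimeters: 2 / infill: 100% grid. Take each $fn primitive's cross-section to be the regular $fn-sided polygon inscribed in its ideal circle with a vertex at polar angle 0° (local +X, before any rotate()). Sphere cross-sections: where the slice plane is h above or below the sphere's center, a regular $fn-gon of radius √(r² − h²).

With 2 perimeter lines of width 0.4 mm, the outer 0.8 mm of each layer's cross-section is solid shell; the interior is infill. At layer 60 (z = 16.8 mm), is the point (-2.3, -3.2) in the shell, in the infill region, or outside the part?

shell

At z = 16.8 mm: the r=9 sphere slices to a regular 8-gon of circumradius 4.490 (√(r²−h²) with h=7.8 from center); the cylinder at (15, 13) is not intersected at this z (z outside [-2, 16]); the cube at (-1, 7) is absent (z outside [2.5, 13.5]); the cube at (1.5, -1.5) (footprint 11.5×16.5) is included at this height; Subtracting the remaining from the first: starting from the r=9 sphere, the 11.5×16.5 cube at (1.5, -1.5) partially overlaps it — only the 12.01 mm² overlap (of its 189.75 mm²) is removed, clipping the outline — 1 connected region; the cube at (6, 13) is not intersected at this z (z outside [4.5, 9]); Combining (union): only the result so far is present, so the union is just that shape — 1 connected region. Overall, the cross-section is a single solid region. The nearest boundary edge runs (-0.00, -4.49)→(-3.17, -3.17); distance from the point to it = 0.31 mm. The point is inside the cross-section, 0.31 mm from the nearest boundary — within the 0.8 mm shell band (2 × 0.4).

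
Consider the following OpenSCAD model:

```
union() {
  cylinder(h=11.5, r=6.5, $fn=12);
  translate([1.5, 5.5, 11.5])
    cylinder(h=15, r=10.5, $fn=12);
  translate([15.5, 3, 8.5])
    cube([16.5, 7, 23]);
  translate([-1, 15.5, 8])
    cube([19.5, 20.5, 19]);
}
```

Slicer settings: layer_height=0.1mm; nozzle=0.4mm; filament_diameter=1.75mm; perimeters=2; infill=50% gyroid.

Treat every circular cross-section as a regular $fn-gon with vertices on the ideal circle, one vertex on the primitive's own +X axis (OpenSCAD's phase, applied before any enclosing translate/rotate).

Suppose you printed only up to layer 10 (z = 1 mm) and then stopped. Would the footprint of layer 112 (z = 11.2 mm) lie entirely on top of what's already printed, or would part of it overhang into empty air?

Compare the two slices. At z = 1: the r=6.5 cylinder gives a regular 12-gon of circumradius 6.5 (constant along its height) (area = (12/2)·6.500²·sin(360°/12) = 126.75 mm²); the cylinder at (1.5, 5.5) is not intersected at this z (z outside [11.5, 26.5]); the cube at (15.5, 3) is absent (z outside [8.5, 31.5]); the cube at (-1, 15.5) is absent (z outside [8, 27]); Merging all regions: only the r=6.5 cylinder is present, so the union is just that shape — area = 126.75 mm². At z = 11.2: the r=6.5 cylinder contributes a regular 12-gon of circumradius 6.5 (area = (12/2)·6.500²·sin(360°/12) = 126.75 mm²); the cylinder at (1.5, 5.5) is absent (z outside [11.5, 26.5]); the cube at (15.5, 3) (footprint 16.5×7) is included at this height (area 115.50 mm²); the cube at (-1, 15.5) is present — its section is the full 19.5×20.5 rectangle (area 399.75 mm²); Merging all regions: the 3 present regions are separate (no shared area or edge), so areas and boundary lengths simply add and each stays a separate island — area = 642.00 mm². Checking containment: at z = 11.2 the cross-section extends beyond the z = 1 cross-section by about 515.25 mm².

part overhangs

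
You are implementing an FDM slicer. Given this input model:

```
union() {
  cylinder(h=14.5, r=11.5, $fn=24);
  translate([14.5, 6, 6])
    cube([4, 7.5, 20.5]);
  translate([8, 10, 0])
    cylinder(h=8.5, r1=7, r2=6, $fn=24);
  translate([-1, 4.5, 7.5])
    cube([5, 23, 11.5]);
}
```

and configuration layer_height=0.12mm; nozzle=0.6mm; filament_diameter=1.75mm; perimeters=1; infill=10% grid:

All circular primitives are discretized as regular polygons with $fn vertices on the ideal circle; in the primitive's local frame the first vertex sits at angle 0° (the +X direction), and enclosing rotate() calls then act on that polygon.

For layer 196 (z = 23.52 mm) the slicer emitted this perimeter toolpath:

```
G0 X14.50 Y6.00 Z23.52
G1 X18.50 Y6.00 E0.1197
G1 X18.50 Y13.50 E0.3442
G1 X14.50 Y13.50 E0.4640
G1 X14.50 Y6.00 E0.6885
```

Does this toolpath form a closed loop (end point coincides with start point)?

Start point (G0): (14.50, 6.00). End point (last G1): the path returns to the start — closed.

yes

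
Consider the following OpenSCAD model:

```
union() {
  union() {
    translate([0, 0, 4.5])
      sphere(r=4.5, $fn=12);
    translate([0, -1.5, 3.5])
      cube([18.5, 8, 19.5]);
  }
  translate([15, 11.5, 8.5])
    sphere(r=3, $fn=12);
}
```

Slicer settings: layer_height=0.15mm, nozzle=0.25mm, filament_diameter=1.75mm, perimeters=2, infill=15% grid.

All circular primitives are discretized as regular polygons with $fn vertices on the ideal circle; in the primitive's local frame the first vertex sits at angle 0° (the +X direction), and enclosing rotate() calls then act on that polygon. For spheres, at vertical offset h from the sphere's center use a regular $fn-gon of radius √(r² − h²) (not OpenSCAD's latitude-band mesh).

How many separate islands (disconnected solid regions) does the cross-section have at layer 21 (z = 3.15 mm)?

1

At z = 3.15 mm: the r=4.5 sphere contributes a regular 12-gon of circumradius √(4.5²−1.35²) = 4.293; the cube at (0, -1.5) is absent (z outside [3.5, 23]); Merging all regions: only the r=4.5 sphere is present, so the union is just that shape — 1 connected region; the sphere at (15, 11.5) does not reach this height (|z−center|=5.350 > r=3); Combining (union): only the result so far is present, so the union is just that shape — 1 connected region. Overall, the cross-section is a single solid region. Island count = 1.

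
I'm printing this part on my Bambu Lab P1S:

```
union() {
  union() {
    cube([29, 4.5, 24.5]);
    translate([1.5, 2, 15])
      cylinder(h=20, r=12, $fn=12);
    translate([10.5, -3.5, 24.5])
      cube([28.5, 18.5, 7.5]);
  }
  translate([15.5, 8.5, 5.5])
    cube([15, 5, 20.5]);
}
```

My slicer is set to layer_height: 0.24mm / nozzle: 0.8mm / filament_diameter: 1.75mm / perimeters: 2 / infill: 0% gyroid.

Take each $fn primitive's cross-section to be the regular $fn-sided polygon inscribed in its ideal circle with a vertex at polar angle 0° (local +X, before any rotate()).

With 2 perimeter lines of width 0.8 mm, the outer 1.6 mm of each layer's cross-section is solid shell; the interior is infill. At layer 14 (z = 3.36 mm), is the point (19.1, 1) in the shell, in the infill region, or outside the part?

shell

At z = 3.36 mm: the cube is present — its section is the full 29×4.5 rectangle; the cylinder at (1.5, 2) is absent (z outside [15, 35]); the cube at (10.5, -3.5) is not intersected at this z (z outside [24.5, 32]); Taking the union: only the 29×4.5 cube is present, so the union is just that shape — 1 connected region; the cube at (15.5, 8.5) is not intersected at this z (z outside [5.5, 26]); Merging all regions: only the result so far is present, so the union is just that shape — 1 connected region. Overall, the cross-section is a single solid region. The nearest boundary edge runs (0.00, 0.00)→(29.00, 0.00); distance from the point to it = 1.00 mm. The point is inside the cross-section, 1.00 mm from the nearest boundary — within the 1.6 mm shell band (2 × 0.8).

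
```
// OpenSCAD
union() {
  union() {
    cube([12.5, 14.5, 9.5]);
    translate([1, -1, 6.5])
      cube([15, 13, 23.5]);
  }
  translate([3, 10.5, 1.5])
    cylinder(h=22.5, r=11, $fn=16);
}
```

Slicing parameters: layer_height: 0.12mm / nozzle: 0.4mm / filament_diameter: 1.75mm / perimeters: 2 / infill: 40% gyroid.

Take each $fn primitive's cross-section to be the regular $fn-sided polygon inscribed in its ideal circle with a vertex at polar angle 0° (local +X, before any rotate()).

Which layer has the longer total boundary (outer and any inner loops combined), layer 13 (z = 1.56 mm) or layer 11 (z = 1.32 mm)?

layer 13 (z = 1.56 mm)

Layer 13 (z = 1.56): the 12.5×14.5 cube contributes its full rectangle (perimeter 54.00 mm); the cube at (1, -1) is not intersected at this z (z outside [6.5, 30]); Taking the union: only the 12.5×14.5 cube is present, so the union is just that shape — boundary = 54.00 mm; the r=11 cylinder at (3, 10.5) gives a regular 16-gon of circumradius 11 (constant along its height) (perimeter = 2·16·11.000·sin(180°/16) = 68.67 mm); Taking the union: the regions partially overlap (shared area 168.58 mm²), so the edge portions inside another operand are dropped and the merged outline is re-measured after clipping — boundary = 71.92 mm. So its perimeter = 71.92 mm. Layer 11 (z = 1.32): the 12.5×14.5 cube contributes its full rectangle (perimeter 54.00 mm); the cube at (1, -1) is absent (z outside [6.5, 30]); Combining (union): only the 12.5×14.5 cube is present, so the union is just that shape — boundary = 54.00 mm; the cylinder at (3, 10.5) is not intersected at this z (z outside [1.5, 24]); Merging all regions: only the result so far is present, so the union is just that shape — boundary = 54.00 mm. So its perimeter = 54.00 mm. Layer 13 is larger (71.92 vs 54.00 mm).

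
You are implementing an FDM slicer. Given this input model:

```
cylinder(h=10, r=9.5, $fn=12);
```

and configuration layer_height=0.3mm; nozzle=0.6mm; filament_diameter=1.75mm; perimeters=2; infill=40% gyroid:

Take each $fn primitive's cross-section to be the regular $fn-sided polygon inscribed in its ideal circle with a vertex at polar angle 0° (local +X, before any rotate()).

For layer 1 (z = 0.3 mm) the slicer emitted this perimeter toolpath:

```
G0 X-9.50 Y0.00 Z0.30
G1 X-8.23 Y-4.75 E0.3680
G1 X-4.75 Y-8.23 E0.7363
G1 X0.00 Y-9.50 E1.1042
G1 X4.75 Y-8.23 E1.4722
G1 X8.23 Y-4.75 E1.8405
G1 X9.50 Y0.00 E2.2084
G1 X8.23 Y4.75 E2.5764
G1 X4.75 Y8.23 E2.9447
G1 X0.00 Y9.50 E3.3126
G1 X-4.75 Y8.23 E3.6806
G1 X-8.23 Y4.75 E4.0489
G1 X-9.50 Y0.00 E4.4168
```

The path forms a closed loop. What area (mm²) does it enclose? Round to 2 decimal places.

270.84 mm²

Apply the shoelace formula to the sequence of (X, Y) vertices; enclosed area = 270.84 mm².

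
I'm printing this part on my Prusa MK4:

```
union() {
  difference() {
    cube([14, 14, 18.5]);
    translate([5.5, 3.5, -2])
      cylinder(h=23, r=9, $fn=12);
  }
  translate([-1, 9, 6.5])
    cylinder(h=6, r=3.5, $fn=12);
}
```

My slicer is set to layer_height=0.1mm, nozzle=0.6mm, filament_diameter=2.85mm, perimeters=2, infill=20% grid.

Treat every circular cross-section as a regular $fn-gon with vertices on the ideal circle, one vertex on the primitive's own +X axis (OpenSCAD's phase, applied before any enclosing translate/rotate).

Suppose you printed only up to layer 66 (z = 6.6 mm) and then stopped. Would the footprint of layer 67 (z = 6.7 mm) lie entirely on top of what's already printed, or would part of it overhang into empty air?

entirely on top

Compare the two slices. At z = 6.6: the cube (footprint 14×14) is included at this height (area 196.00 mm²); the r=9 cylinder at (5.5, 3.5) gives a regular 12-gon of circumradius 9 (constant along its height) (area = (12/2)·9.000²·sin(360°/12) = 243.00 mm²); Subtracting the remaining from the first: starting from the 14×14 cube (196.00 mm²), the r=9 cylinder at (5.5, 3.5) partially overlaps it — only the 154.01 mm² overlap (of its 243.00 mm²) is removed, clipping the outline — area = 41.99 mm²; the r=3.5 cylinder at (-1, 9) gives a regular 12-gon of circumradius 3.5 (constant along its height) (area = (12/2)·3.500²·sin(360°/12) = 36.75 mm²); Merging all regions: the regions partially overlap — summed areas 78.74 mm² minus the doubly-counted overlap 1.37 mm² gives 77.37 mm² — area = 77.37 mm². At z = 6.7: the cube (footprint 14×14) is included at this height (area 196.00 mm²); the r=9 cylinder at (5.5, 3.5) gives a regular 12-gon of circumradius 9 (constant along its height) (area = (12/2)·9.000²·sin(360°/12) = 243.00 mm²); Taking the first minus the rest: starting from the 14×14 cube (196.00 mm²), the r=9 cylinder at (5.5, 3.5) partially overlaps it — only the 154.01 mm² overlap (of its 243.00 mm²) is removed, clipping the outline — area = 41.99 mm²; the r=3.5 cylinder at (-1, 9) gives a regular 12-gon of circumradius 3.5 (constant along its height) (area = (12/2)·3.500²·sin(360°/12) = 36.75 mm²); Taking the union: the regions partially overlap — summed areas 78.74 mm² minus the doubly-counted overlap 1.37 mm² gives 77.37 mm² — area = 77.37 mm². Checking containment: the cross-section at z = 6.7 is a subset of the cross-section at z = 6.6.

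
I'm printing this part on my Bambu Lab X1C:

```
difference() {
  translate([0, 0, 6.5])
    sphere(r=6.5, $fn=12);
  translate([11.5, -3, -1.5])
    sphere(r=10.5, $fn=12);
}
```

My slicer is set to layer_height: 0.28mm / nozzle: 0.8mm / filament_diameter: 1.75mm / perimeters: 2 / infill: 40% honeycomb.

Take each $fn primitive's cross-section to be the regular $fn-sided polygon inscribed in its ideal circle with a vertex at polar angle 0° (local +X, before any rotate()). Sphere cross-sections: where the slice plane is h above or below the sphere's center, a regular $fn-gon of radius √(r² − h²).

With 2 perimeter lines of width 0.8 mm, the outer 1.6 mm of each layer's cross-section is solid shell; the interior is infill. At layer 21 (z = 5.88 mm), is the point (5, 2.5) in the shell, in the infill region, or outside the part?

At z = 5.88 mm: the sphere: section is a regular 12-gon, circumradius = √(r²−h²) = √(6.5²−0.62²) = 6.470; the r=10.5 sphere at (11.5, -3) contributes a regular 12-gon of circumradius √(10.5²−7.38²) = 7.469; Taking the first minus the rest: starting from the r=6.5 sphere, the r=10.5 sphere at (11.5, -3) partially overlaps it — only the 7.84 mm² overlap (of its 167.36 mm²) is removed, clipping the outline — 1 connected region. Overall, the cross-section is a single solid region. The nearest boundary edge runs (5.60, 3.24)→(6.01, 1.71); distance from the point to it = 0.77 mm. The point is inside the cross-section, 0.77 mm from the nearest boundary — within the 1.6 mm shell band (2 × 0.8).

shell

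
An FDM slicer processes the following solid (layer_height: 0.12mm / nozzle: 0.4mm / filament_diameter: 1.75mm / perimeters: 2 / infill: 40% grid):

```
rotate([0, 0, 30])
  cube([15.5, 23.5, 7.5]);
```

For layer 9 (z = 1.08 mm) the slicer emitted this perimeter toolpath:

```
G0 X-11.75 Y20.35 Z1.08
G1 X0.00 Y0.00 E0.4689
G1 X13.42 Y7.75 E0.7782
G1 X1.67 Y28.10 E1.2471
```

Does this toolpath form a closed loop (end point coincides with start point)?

Start point (G0): (-11.75, 20.35). End point (last G1): the path does not return to the start — open.

no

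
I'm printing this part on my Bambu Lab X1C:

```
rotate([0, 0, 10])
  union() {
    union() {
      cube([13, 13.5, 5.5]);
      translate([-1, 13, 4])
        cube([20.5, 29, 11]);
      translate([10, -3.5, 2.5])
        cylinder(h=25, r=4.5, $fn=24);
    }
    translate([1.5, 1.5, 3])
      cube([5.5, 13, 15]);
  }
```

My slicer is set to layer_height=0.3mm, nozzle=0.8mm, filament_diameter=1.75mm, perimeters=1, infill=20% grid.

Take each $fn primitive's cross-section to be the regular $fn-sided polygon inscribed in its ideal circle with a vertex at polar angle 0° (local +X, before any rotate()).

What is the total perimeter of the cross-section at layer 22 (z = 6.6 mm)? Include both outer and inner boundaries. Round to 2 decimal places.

150.19 mm

At z = 6.6 mm: the cube is absent (z outside [0, 5.5]); the 20.5×29 cube at (-1, 13) contributes its full rectangle (perimeter 99.00 mm); the r=4.5 cylinder at (10, -3.5) gives a regular 24-gon of circumradius 4.5 (constant along its height) (perimeter = 2·24·4.500·sin(180°/24) = 28.19 mm); Merging all regions: the 2 present regions are separate (no shared area or edge), so areas and boundary lengths simply add and each stays a separate island — boundary = 127.19 mm; the cube at (1.5, 1.5) (footprint 5.5×13) is included at this height (perimeter 37.00 mm); Merging all regions: the regions partially overlap (shared area 8.25 mm²), so the edge portions inside another operand are dropped and the merged outline is re-measured after clipping — boundary = 150.19 mm; (rotated 10° about Z; rotation is an isometry so areas/perimeters/island counts are preserved). Overall, the cross-section has 2 separate islands. Total boundary length (outer) = 150.19 mm.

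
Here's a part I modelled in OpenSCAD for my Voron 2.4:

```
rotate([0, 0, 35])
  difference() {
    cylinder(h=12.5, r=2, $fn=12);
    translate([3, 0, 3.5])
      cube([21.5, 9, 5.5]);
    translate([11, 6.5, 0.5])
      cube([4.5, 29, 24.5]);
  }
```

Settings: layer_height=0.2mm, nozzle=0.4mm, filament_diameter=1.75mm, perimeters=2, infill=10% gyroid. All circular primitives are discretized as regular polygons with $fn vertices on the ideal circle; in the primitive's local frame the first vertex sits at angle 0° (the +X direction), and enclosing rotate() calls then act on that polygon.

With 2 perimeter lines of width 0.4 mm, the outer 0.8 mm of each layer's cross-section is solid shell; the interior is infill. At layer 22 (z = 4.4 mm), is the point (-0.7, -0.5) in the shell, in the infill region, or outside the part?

At z = 4.4 mm: the r=2 cylinder contributes a regular 12-gon of circumradius 2; the cube at (3, 0) is present — its section is the full 21.5×9 rectangle; the cube at (11, 6.5) (footprint 4.5×29) is included at this height; Taking the first minus the rest: starting from the r=2 cylinder, the 21.5×9 cube at (3, 0) misses the remaining region (no effect); the 4.5×29 cube at (11, 6.5) misses the remaining region (no effect) — 1 connected region; (rotated 35° about Z; rotation is an isometry so areas/perimeters/island counts are preserved). Overall, the cross-section is a single solid region. Undo the 35° rotation: the query point maps to (-0.860, -0.008) in the un-rotated model frame. The nearest boundary edge runs (-1.73, -1.00)→(-2.00, 0.00); distance from the point to it = 1.10 mm. The point is inside the cross-section and 1.10 mm from the nearest boundary — more than the 0.8 mm shell width (2 × 0.4), so it's in the infill interior.

infill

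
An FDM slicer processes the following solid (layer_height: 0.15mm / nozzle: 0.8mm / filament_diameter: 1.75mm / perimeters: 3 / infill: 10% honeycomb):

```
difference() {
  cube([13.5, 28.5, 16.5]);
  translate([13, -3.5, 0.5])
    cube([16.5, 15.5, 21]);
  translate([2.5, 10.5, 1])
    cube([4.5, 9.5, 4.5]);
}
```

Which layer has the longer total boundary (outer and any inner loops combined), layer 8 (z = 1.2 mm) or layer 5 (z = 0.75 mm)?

Layer 8 (z = 1.2): the cube is present — its section is the full 13.5×28.5 rectangle (perimeter 84.00 mm); the 16.5×15.5 cube at (13, -3.5) contributes its full rectangle (perimeter 64.00 mm); the cube at (2.5, 10.5) is present — its section is the full 4.5×9.5 rectangle (perimeter 28.00 mm); Subtracting the remaining from the first: starting from the 13.5×28.5 cube, the 16.5×15.5 cube at (13, -3.5) partially overlaps it — only the 6.00 mm² overlap (of its 255.75 mm²) is removed, clipping the outline; the 4.5×9.5 cube at (2.5, 10.5) lies wholly inside it (removes its full 42.75 mm² and its 28.00 mm outline becomes a hole wall) — boundary (outer + 1 inner loop) = 112.00 mm. So its perimeter = 112.00 mm. Layer 5 (z = 0.75): the cube (footprint 13.5×28.5) is included at this height (perimeter 84.00 mm); the 16.5×15.5 cube at (13, -3.5) contributes its full rectangle (perimeter 64.00 mm); the cube at (2.5, 10.5) does not reach this height (z outside [1, 5.5]); Subtracting the remaining from the first: starting from the 13.5×28.5 cube, the 16.5×15.5 cube at (13, -3.5) partially overlaps it — only the 6.00 mm² overlap (of its 255.75 mm²) is removed, clipping the outline — boundary = 84.00 mm. So its perimeter = 84.00 mm. Layer 8 is larger (112.00 vs 84.00 mm).

layer 8 (z = 1.2 mm)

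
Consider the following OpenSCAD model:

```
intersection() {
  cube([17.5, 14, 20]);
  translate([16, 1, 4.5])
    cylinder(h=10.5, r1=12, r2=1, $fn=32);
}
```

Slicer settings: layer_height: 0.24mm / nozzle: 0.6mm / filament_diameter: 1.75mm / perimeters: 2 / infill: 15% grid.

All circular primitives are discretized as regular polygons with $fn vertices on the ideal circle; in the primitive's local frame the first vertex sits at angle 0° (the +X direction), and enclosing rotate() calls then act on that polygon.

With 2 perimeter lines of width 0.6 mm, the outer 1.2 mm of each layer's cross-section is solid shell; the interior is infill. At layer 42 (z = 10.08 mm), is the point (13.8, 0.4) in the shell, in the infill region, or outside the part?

shell

At z = 10.08 mm: the 17.5×14 cube contributes its full rectangle; the cone at (16, 1): at t=0.531 of its height the radius interpolates to r₁+(r₂−r₁)t = 6.154, giving a regular 32-gon of that circumradius; After intersecting: the cone at (16, 1) partially overlaps the 17.5×14 cube; clipping to the common part keeps 46.27 mm² — 1 connected region. Overall, the cross-section is a single solid region. The nearest boundary edge runs (17.50, 0.00)→(9.94, 0.00); distance from the point to it = 0.40 mm. The point is inside the cross-section, 0.40 mm from the nearest boundary — within the 1.2 mm shell band (2 × 0.6).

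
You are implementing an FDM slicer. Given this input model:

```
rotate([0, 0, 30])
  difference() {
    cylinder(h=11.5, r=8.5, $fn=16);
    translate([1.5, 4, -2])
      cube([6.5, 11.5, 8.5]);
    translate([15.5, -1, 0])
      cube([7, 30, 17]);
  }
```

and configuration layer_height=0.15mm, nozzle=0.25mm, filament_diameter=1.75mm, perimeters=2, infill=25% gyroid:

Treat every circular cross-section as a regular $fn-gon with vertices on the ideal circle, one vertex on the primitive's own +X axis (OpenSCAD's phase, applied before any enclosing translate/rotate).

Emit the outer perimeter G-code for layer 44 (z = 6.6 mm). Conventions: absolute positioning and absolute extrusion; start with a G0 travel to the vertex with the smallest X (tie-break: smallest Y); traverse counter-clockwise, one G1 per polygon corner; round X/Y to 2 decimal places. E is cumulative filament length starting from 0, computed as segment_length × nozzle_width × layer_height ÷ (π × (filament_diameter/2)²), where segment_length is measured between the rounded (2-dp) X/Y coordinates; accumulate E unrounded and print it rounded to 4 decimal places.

At z = 6.6 mm: the r=8.5 cylinder gives a regular 16-gon of circumradius 8.5 (constant along its height); the cube at (1.5, 4) is not intersected at this z (z outside [-2, 6.5]); the cube at (15.5, -1) is present — its section is the full 7×30 rectangle; Taking the first minus the rest: starting from the r=8.5 cylinder, the 7×30 cube at (15.5, -1) misses the remaining region (no effect) — 1 connected region; (rotated 30° about Z; rotation is an isometry so areas/perimeters/island counts are preserved). The outline is a single polygon with 16 vertices. Extrusion per mm of travel: 0.25 × 0.15 / (π × 0.875²) = 0.015591. Accumulating E over each segment gives final E = 0.8272.

G0 X-8.43 Y-1.11 Z6.60
G1 X-7.36 Y-4.25 E0.0517
G1 X-5.17 Y-6.74 E0.1034
G1 X-2.20 Y-8.21 E0.1551
G1 X1.11 Y-8.43 E0.2068
G1 X4.25 Y-7.36 E0.2585
G1 X6.74 Y-5.17 E0.3102
G1 X8.21 Y-2.20 E0.3619
G1 X8.43 Y1.11 E0.4136
G1 X7.36 Y4.25 E0.4653
G1 X5.17 Y6.74 E0.5170
G1 X2.20 Y8.21 E0.5687
G1 X-1.11 Y8.43 E0.6204
G1 X-4.25 Y7.36 E0.6721
G1 X-6.74 Y5.17 E0.7238
G1 X-8.21 Y2.20 E0.7755
G1 X-8.43 Y-1.11 E0.8272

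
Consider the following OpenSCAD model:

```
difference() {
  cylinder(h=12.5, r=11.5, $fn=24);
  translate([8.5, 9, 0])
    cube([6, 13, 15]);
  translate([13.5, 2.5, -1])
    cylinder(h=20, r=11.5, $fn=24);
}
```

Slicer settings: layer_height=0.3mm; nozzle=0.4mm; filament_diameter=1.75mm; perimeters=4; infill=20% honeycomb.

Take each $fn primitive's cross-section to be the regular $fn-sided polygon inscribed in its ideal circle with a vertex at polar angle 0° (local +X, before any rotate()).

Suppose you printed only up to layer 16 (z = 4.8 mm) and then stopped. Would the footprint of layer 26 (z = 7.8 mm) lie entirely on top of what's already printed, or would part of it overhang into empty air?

Compare the two slices. At z = 4.8: the r=11.5 cylinder contributes a regular 24-gon of circumradius 11.5 (area = (24/2)·11.500²·sin(360°/24) = 410.75 mm²); the cube at (8.5, 9) (footprint 6×13) is included at this height (area 78.00 mm²); the r=11.5 cylinder at (13.5, 2.5) contributes a regular 24-gon of circumradius 11.5 (area = (24/2)·11.500²·sin(360°/24) = 410.75 mm²); After the difference (first − rest): starting from the r=11.5 cylinder (410.75 mm²), the 6×13 cube at (8.5, 9) misses the remaining region (no effect); the r=11.5 cylinder at (13.5, 2.5) partially overlaps it — only the 116.81 mm² overlap (of its 410.75 mm²) is removed, clipping the outline — area = 293.93 mm². At z = 7.8: the cylinder: section is a regular 24-gon, circumradius r=11.5 (area = (24/2)·11.500²·sin(360°/24) = 410.75 mm²); the cube at (8.5, 9) (footprint 6×13) is included at this height (area 78.00 mm²); the r=11.5 cylinder at (13.5, 2.5) contributes a regular 24-gon of circumradius 11.5 (area = (24/2)·11.500²·sin(360°/24) = 410.75 mm²); Taking the first minus the rest: starting from the r=11.5 cylinder (410.75 mm²), the 6×13 cube at (8.5, 9) misses the remaining region (no effect); the r=11.5 cylinder at (13.5, 2.5) partially overlaps it — only the 116.81 mm² overlap (of its 410.75 mm²) is removed, clipping the outline — area = 293.93 mm². Checking containment: the cross-section at z = 7.8 is a subset of the cross-section at z = 4.8.

entirely on top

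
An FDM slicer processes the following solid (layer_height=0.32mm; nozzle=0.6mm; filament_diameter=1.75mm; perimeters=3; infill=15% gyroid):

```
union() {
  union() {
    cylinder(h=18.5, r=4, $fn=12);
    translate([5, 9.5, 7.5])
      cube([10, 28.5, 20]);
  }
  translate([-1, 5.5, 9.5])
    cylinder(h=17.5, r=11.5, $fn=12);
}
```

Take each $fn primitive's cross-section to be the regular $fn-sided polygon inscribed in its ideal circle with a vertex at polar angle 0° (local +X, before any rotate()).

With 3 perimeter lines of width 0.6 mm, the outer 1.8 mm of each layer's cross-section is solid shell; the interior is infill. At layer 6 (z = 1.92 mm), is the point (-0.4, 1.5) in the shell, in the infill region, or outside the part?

At z = 1.92 mm: the r=4 cylinder gives a regular 12-gon of circumradius 4 (constant along its height); the cube at (5, 9.5) does not reach this height (z outside [7.5, 27.5]); Combining (union): only the r=4 cylinder is present, so the union is just that shape — 1 connected region; the cylinder at (-1, 5.5) is not intersected at this z (z outside [9.5, 27]); Merging all regions: only that combined region is present, so the union is just that shape — 1 connected region. Overall, the cross-section is a single solid region. The nearest boundary edge runs (0.00, 4.00)→(-2.00, 3.46); distance from the point to it = 2.31 mm. The point is inside the cross-section and 2.31 mm from the nearest boundary — more than the 1.8 mm shell width (3 × 0.6), so it's in the infill interior.

infill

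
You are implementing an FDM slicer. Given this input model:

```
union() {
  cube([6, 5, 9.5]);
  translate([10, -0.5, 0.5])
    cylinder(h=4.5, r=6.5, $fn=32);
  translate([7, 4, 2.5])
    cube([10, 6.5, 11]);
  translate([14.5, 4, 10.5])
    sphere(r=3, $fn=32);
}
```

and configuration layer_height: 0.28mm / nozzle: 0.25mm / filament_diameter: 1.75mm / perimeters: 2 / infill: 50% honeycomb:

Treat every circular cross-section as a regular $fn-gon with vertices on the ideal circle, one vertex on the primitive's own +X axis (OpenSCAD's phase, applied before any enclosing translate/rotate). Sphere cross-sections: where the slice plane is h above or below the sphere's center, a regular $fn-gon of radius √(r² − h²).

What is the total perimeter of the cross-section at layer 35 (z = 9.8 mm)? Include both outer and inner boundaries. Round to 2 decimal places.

At z = 9.8 mm: the cube is absent (z outside [0, 9.5]); the cylinder at (10, -0.5) is not intersected at this z (z outside [0.5, 5]); the cube at (7, 4) (footprint 10×6.5) is included at this height (perimeter 33.00 mm); the r=3 sphere at (14.5, 4) slices to a regular 32-gon of circumradius 2.917 (√(r²−h²) with h=0.7 from center) (perimeter = 2·32·2.917·sin(180°/32) = 18.30 mm); Taking the union: the regions partially overlap (shared area 12.87 mm²), so the edge portions inside another operand are dropped and the merged outline is re-measured after clipping — boundary = 36.81 mm. Overall, the cross-section is a single solid region. Total boundary length (outer) = 36.81 mm.

36.81 mm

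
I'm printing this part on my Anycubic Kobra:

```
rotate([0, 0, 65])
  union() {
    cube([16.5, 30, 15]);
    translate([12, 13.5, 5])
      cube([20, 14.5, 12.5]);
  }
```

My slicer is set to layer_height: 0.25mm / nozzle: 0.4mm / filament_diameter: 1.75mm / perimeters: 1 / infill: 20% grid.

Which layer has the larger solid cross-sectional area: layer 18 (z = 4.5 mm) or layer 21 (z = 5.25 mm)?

layer 21 (z = 5.25 mm)

Layer 18 (z = 4.5): the cube (footprint 16.5×30) is included at this height (area 495.00 mm²); the cube at (12, 13.5) is absent (z outside [5, 17.5]); Taking the union: only the 16.5×30 cube is present, so the union is just that shape — area = 495.00 mm²; (whole slice rotated 65° about Z — lengths, areas and connectivity unchanged). So its area = 495.00 mm². Layer 21 (z = 5.25): the cube is present — its section is the full 16.5×30 rectangle (area 495.00 mm²); the cube at (12, 13.5) is present — its section is the full 20×14.5 rectangle (area 290.00 mm²); Combining (union): the regions partially overlap — summed areas 785.00 mm² minus the doubly-counted overlap 65.25 mm² gives 719.75 mm² — area = 719.75 mm²; (whole slice rotated 65° about Z — lengths, areas and connectivity unchanged). So its area = 719.75 mm². Layer 21 is larger (719.75 vs 495.00 mm²).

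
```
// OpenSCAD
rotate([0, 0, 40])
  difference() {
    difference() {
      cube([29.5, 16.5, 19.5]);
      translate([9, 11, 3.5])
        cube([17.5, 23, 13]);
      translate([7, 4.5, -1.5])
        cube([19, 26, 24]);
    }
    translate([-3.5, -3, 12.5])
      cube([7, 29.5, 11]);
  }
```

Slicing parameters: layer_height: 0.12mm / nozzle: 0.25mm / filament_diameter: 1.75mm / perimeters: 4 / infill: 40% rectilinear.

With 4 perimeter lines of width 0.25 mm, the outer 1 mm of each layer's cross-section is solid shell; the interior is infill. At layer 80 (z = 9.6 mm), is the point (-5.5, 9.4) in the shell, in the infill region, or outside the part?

infill

At z = 9.6 mm: the cube (footprint 29.5×16.5) is included at this height; the 17.5×23 cube at (9, 11) contributes its full rectangle; the 19×26 cube at (7, 4.5) contributes its full rectangle; Taking the first minus the rest: starting from the 29.5×16.5 cube, the 17.5×23 cube at (9, 11) partially overlaps it — only the 96.25 mm² overlap (of its 402.50 mm²) is removed, clipping the outline; the 19×26 cube at (7, 4.5) partially overlaps it — only the 134.50 mm² overlap (of its 494.00 mm²) is removed, clipping the outline — 1 connected region; the cube at (-3.5, -3) is absent (z outside [12.5, 23.5]); Subtracting the remaining from the first: none of the subtracted shapes is present at this height, so the result so far is unchanged — 1 connected region; (whole slice rotated 40° about Z — lengths, areas and connectivity unchanged). Overall, the cross-section is a single solid region. Undo the 40° rotation: the query point maps to (1.829, 10.736) in the un-rotated model frame. The nearest boundary edge runs (0.00, 0.00)→(0.00, 16.50); distance from the point to it = 1.83 mm. The point is inside the cross-section and 1.83 mm from the nearest boundary — more than the 1 mm shell width (4 × 0.25), so it's in the infill interior.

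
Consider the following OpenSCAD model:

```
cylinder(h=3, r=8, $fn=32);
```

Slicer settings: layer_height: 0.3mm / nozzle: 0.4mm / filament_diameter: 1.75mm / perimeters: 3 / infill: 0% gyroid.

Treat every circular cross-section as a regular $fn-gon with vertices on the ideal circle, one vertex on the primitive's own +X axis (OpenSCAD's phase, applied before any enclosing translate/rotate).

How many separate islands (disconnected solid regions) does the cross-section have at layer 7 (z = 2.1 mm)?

At z = 2.1 mm: the r=8 cylinder gives a regular 32-gon of circumradius 8 (constant along its height). Overall, the cross-section is a single solid region. Island count = 1.

1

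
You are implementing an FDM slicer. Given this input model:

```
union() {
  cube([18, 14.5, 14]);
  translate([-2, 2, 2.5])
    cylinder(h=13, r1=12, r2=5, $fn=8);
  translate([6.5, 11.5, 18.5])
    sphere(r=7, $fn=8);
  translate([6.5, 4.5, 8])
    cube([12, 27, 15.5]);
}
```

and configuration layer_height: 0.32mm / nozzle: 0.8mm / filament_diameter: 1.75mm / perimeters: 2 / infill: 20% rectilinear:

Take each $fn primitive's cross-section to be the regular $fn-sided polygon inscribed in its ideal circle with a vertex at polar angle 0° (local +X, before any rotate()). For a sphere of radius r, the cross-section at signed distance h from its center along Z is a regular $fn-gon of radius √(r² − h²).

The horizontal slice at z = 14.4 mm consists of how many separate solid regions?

At z = 14.4 mm: the cube does not reach this height (z outside [0, 14]); the cone at (-2, 2) contributes a regular 8-gon of circumradius 5.592 (interpolated between r1=12 and r2=5 at t=0.915); the r=7 sphere at (6.5, 11.5) contributes a regular 8-gon of circumradius √(7²−4.1²) = 5.674; the cube at (6.5, 4.5) (footprint 12×27) is included at this height; Merging all regions: the regions partially overlap (shared area 45.52 mm²), so overlapping operands fuse into one piece — 2 connected regions. The result has 2 disconnected regions.

2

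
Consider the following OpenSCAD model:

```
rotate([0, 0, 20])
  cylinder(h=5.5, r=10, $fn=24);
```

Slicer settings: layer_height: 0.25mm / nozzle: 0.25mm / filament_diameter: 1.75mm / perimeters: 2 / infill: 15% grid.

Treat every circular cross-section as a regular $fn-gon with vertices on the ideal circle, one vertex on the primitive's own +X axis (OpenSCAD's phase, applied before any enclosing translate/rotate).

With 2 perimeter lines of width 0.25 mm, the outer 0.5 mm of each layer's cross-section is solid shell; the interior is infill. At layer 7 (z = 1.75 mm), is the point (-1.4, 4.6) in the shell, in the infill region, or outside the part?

infill

At z = 1.75 mm: the r=10 cylinder contributes a regular 24-gon of circumradius 10; (rotated 20° about Z; rotation is an isometry so areas/perimeters/island counts are preserved). Overall, the cross-section is a single solid region. Undo the 20° rotation: the query point maps to (0.258, 4.801) in the un-rotated model frame. The nearest boundary edge runs (2.59, 9.66)→(0.00, 10.00); distance from the point to it = 5.12 mm. The point is inside the cross-section and 5.12 mm from the nearest boundary — more than the 0.5 mm shell width (2 × 0.25), so it's in the infill interior.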